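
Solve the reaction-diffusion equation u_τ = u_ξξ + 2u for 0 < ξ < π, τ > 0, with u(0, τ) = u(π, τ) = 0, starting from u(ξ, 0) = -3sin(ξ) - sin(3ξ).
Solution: Substitute u = exp(2τ)w.
Then u_τ = exp(2τ)(w_τ + 2w), u_ξξ = exp(2τ)w_ξξ; substituting and dividing by exp(2τ), the lower-order terms cancel: w_τ = w_ξξ (standard heat equation).
Data for w: w(ξ,0) = u(ξ,0) = -3sin(ξ) - sin(3ξ). The boundary conditions carry over: w(0,τ) = w(π,τ) = 0.
Separating variables: w = Σ c_n exp(-n²τ) sin(nξ). From w(ξ,0) = -3sin(ξ) - sin(3ξ): c_1=-3, c_3=-1.
So w(ξ,τ) = -3exp(-τ)sin(ξ) - exp(-9τ)sin(3ξ), and u(ξ,τ) = exp(2τ)w(ξ,τ).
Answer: u(ξ, τ) = -3exp(τ)sin(ξ) - exp(-7τ)sin(3ξ)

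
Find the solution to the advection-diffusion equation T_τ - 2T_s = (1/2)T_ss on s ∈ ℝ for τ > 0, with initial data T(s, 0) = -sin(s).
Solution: Change to a moving frame: let η = s + 2τ, σ = τ and write T(s,τ) = u(η,σ).
By the chain rule T_τ = u_σ + 2u_η, T_s = u_η, T_ss = u_ηη.
Then T_τ - 2T_s = u_σ: the advection term cancels and the PDE becomes the heat equation u_σ = (1/2)u_ηη on η ∈ ℝ.
Initial data: u(η,0) = T(η,0) = -sin(η).
On η ∈ ℝ each mode satisfies (sin(nη))″ = -n² sin(nη), so exp(-n²σ/2) sin(nη) solves the heat equation; by superposition u(η,σ) = Σ c_n exp(-n²σ/2) sin(nη).
Reading off the coefficients: c_1=-1, so u(η,σ) = -exp(-σ/2)sin(η).
Substituting back η = s + 2τ, σ = τ: T(s,τ) = u(s + 2τ, τ).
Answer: T(s, τ) = -exp(-τ/2)sin(s + 2τ)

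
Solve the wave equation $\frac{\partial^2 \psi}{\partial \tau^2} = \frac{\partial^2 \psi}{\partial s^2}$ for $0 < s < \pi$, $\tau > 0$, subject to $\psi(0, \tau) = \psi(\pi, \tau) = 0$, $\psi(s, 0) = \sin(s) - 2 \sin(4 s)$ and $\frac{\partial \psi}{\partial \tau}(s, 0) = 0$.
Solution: Separating variables: $\psi = \sum [A_n \cos(\omega_n \tau) + B_n \sin(\omega_n \tau)] \sin(ns)$, $\omega_n = n$. From ICs: $A_1=1, A_4=-2$.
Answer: $\psi(s, \tau) = \sin(s) \cos(\tau) - 2 \sin(4 s) \cos(4 \tau)$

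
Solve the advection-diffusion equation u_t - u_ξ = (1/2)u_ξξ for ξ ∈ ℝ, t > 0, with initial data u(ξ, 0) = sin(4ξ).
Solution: Moving frame: η = ξ + t, σ = t, u = w(η,σ), so u_t = w_σ + w_η and u_ξξ = w_ηη.
Hence u_t - u_ξ = w_σ and the PDE becomes the heat equation w_σ = (1/2)w_ηη on η ∈ ℝ.
Initial data: w(η,0) = u(η,0) = sin(4η). Each mode sin(nη) decays as exp(-n²σ/2) on ℝ, so w(η,σ) = Σ c_n exp(-n²σ/2) sin(nη) with c_4=1: w(η,σ) = exp(-8σ)sin(4η).
Substituting back: u(ξ,t) = w(ξ + t, t).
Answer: u(ξ, t) = exp(-8t)sin(4t + 4ξ)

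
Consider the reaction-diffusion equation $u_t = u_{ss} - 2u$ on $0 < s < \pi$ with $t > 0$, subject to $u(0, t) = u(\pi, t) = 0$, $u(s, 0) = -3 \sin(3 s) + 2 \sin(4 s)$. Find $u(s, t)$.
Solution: Substitute $u = e^{-2t}w$.
Then $u_t = e^{-2t}(w_t - 2w)$, $u_{ss} = e^{-2t}w_{ss}$; substituting and dividing by $e^{-2t}$, the lower-order terms cancel: $w_t = w_{ss}$ (standard heat equation).
Data for $w$: $w(s,0) = u(s,0) = -3 \sin(3 s) + 2 \sin(4 s)$. The boundary conditions carry over: $w(0,t) = w(\pi,t) = 0$.
Separating variables: $w = \sum c_n e^{-n^2t} \sin(ns)$. From $w(s,0) = -3 \sin(3 s) + 2 \sin(4 s)$: $c_3=-3, c_4=2$.
So $w(s,t) = -3 e^{-9 t} \sin(3 s) + 2 e^{-16 t} \sin(4 s)$, and $u(s,t) = e^{-2t}w(s,t)$.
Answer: $u(s, t) = -3 e^{-11 t} \sin(3 s) + 2 e^{-18 t} \sin(4 s)$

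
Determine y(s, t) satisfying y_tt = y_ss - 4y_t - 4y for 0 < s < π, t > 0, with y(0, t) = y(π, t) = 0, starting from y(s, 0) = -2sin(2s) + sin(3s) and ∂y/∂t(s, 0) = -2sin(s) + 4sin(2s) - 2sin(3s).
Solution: Substitute y = exp(-2t)u, i.e. u = exp(2t)y.
By the product rule, y_t = exp(-2t)(u_t - 2u), y_tt = exp(-2t)(u_tt - 4u_t + 4u), y_ss = exp(-2t)u_ss.
Substituting into the PDE and dividing by exp(-2t): u_tt - 4u_t + 4u = u_ss - 4(u_t - 2u) - 4u.
The lower-order terms cancel, leaving the standard wave equation u_tt = u_ss.
Initial data for u: u(s,0) = y(s,0) = -2sin(2s) + sin(3s); u_t(s,0) = y_t(s,0) + 2y(s,0) = -2sin(s). The boundary conditions carry over: u(0,t) = u(π,t) = 0.
Solve for u:
  Using separation of variables u = X(s)T(t):
  Eigenfunctions: sin(ns), n = 1, 2, 3, ...
  General solution: u(s, t) = Σ [A_n cos(n t) + B_n sin(n t)] sin(ns)
  From u(s,0) = -2sin(2s) + sin(3s): A_2=-2, A_3=1. From u_t(s,0) = -2sin(s), using u_t(s,0) = Σ ω_n B_n sin(ns) with ω_n = n: B_1 = (-2)/1 = -2.
Hence u(s,t) = -2sin(s)sin(t) - 2sin(2s)cos(2t) + sin(3s)cos(3t).
Transform back: y(s,t) = exp(-2t)u(s,t).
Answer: y(s, t) = -2exp(-2t)sin(s)sin(t) - 2exp(-2t)sin(2s)cos(2t) + exp(-2t)sin(3s)cos(3t)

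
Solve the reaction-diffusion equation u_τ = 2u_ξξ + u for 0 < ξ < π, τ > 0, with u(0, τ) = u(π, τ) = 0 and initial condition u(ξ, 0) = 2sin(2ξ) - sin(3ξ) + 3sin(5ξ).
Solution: Substitute u = exp(τ)w, i.e. w = exp(-τ)u.
By the product rule, u_τ = exp(τ)(w_τ + w), u_ξξ = exp(τ)w_ξξ.
Substituting into the PDE and dividing by exp(τ): w_τ + w = 2w_ξξ + w.
The lower-order terms cancel, leaving the standard heat equation w_τ = 2w_ξξ.
Initial data for w: w(ξ,0) = u(ξ,0) = 2sin(2ξ) - sin(3ξ) + 3sin(5ξ). The boundary conditions carry over: w(0,τ) = w(π,τ) = 0.
Solve for w:
  Using separation of variables w = X(ξ)T(τ):
  Eigenfunctions: sin(nξ), n = 1, 2, 3, ...
  General solution: w(ξ, τ) = Σ c_n sin(nξ) exp(-2n² τ)
  Matching w(ξ,0) = 2sin(2ξ) - sin(3ξ) + 3sin(5ξ) term by term: c_2=2, c_3=-1, c_5=3.
Hence w(ξ,τ) = 2exp(-8τ)sin(2ξ) - exp(-18τ)sin(3ξ) + 3exp(-50τ)sin(5ξ).
Transform back: u(ξ,τ) = exp(τ)w(ξ,τ).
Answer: u(ξ, τ) = 2exp(-7τ)sin(2ξ) - exp(-17τ)sin(3ξ) + 3exp(-49τ)sin(5ξ)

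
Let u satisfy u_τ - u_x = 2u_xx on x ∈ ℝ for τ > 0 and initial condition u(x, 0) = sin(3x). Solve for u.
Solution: Moving frame: η = x + τ, σ = τ, u = w(η,σ), so u_τ = w_σ + w_η and u_xx = w_ηη.
Hence u_τ - u_x = w_σ and the PDE becomes the heat equation w_σ = 2w_ηη on η ∈ ℝ.
Initial data: w(η,0) = u(η,0) = sin(3η). Each mode sin(nη) decays as exp(-2n²σ) on ℝ, so w(η,σ) = Σ c_n exp(-2n²σ) sin(nη) with c_3=1: w(η,σ) = exp(-18σ)sin(3η).
Substituting back: u(x,τ) = w(x + τ, τ).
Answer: u(x, τ) = exp(-18τ)sin(3x + 3τ)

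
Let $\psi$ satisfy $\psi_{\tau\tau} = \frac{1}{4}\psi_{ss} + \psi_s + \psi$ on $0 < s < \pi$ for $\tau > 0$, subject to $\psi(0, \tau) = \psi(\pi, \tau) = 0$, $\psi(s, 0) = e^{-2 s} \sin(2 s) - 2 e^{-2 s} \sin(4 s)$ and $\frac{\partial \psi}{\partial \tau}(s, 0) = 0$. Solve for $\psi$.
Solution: Substitute $\psi = e^{-2s}u$.
Then $\psi_s = e^{-2s}(u_s - 2u)$, $\psi_{ss} = e^{-2s}(u_{ss} - 4u_s + 4u)$, $\psi_{\tau\tau} = e^{-2s}u_{\tau\tau}$; substituting and dividing by $e^{-2s}$, the lower-order terms cancel: $u_{\tau\tau} = \frac{1}{4}u_{ss}$ (standard wave equation).
Data for $u$: $u(s,0) = e^{2s}\psi(s,0) = \sin(2 s) - 2 \sin(4 s)$; $u_{\tau}(s,0) = e^{2s}\psi_{\tau}(s,0) = 0$. The boundary conditions carry over: $u(0,\tau) = u(\pi,\tau) = 0$.
Separating variables: $u = \sum [A_n \cos(\omega_n \tau) + B_n \sin(\omega_n \tau)] \sin(ns)$, $\omega_n = n/2$. From ICs: $A_2=1, A_4=-2$.
So $u(s,\tau) = \sin(2 s) \cos(\tau) - 2 \sin(4 s) \cos(2 \tau)$, and $\psi(s,\tau) = e^{-2s}u(s,\tau)$.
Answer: $\psi(s, \tau) = e^{-2 s} \sin(2 s) \cos(\tau) - 2 e^{-2 s} \sin(4 s) \cos(2 \tau)$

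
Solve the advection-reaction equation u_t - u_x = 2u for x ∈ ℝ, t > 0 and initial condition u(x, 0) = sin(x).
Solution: Substitute u = exp(2t)w.
Then u_t = exp(2t)(w_t + 2w), u_x = exp(2t)w_x; substituting and dividing by exp(2t), the lower-order terms cancel: w_t - w_x = 0 (standard advection equation).
Data for w: w(x,0) = u(x,0) = sin(x).
By characteristics (dx/dt = -1), w(x,t) = f(x + t) with f = w(·, 0).
So w(x,t) = sin(t + x), and u(x,t) = exp(2t)w(x,t).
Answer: u(x, t) = exp(2t)sin(t + x)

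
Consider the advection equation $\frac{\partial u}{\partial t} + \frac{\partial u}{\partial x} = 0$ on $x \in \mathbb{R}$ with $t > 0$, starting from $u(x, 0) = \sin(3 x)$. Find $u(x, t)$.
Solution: By method of characteristics (waves move right with speed 1):
Along characteristics $x - t =$ const, $u$ is constant, so $u(x,t) = f(x - t)$ with $f = u( \cdot , 0)$.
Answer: $u(x, t) = - \sin(3 t - 3 x)$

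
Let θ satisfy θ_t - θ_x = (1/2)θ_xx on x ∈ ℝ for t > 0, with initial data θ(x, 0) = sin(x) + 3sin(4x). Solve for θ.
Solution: Change to a moving frame: let η = x + t, σ = t and write θ(x,t) = u(η,σ).
By the chain rule θ_t = u_σ + u_η, θ_x = u_η, θ_xx = u_ηη.
Then θ_t - θ_x = u_σ: the advection term cancels and the PDE becomes the heat equation u_σ = (1/2)u_ηη on η ∈ ℝ.
Initial data: u(η,0) = θ(η,0) = sin(η) + 3sin(4η).
On η ∈ ℝ each mode satisfies (sin(nη))″ = -n² sin(nη), so exp(-n²σ/2) sin(nη) solves the heat equation; by superposition u(η,σ) = Σ c_n exp(-n²σ/2) sin(nη).
Reading off the coefficients: c_1=1, c_4=3, so u(η,σ) = 3exp(-8σ)sin(4η) + exp(-σ/2)sin(η).
Substituting back η = x + t, σ = t: θ(x,t) = u(x + t, t).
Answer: θ(x, t) = 3exp(-8t)sin(4t + 4x) + exp(-t/2)sin(t + x)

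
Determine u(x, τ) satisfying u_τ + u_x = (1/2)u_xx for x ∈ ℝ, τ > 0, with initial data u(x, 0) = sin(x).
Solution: Moving frame: η = x - τ, σ = τ, u = w(η,σ), so u_τ = w_σ - w_η and u_xx = w_ηη.
Hence u_τ + u_x = w_σ and the PDE becomes the heat equation w_σ = (1/2)w_ηη on η ∈ ℝ.
Initial data: w(η,0) = u(η,0) = sin(η). Each mode sin(nη) decays as exp(-n²σ/2) on ℝ, so w(η,σ) = Σ c_n exp(-n²σ/2) sin(nη) with c_1=1: w(η,σ) = exp(-σ/2)sin(η).
Substituting back: u(x,τ) = w(x - τ, τ).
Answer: u(x, τ) = exp(-τ/2)sin(x - τ)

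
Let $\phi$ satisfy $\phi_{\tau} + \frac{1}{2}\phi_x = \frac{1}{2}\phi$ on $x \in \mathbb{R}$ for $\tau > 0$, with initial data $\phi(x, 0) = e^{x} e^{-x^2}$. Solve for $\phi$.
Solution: Substitute $\phi = e^{x}u$, i.e. $u = e^{-x}\phi$.
By the product rule, $\phi_x = e^{x}(u_x + u)$, $\phi_{\tau} = e^{x}u_{\tau}$.
Substituting into the PDE and dividing by $e^{x}$: $u_{\tau} + \frac{1}{2}(u_x + u) = \frac{1}{2}u$.
The lower-order terms cancel, leaving the standard advection equation $u_{\tau} + \frac{1}{2}u_x = 0$.
Initial data for $u$: $u(x,0) = e^{-x}\phi(x,0) = e^{-x^2}$.
Solve for $u$:
  By method of characteristics (waves move right with speed 1/2):
  Along characteristics $x - \frac{1}{2}\tau =$ const, $u$ is constant, so $u(x,\tau) = f(x - \frac{1}{2}\tau)$ with $f = u( \cdot , 0)$.
Hence $u(x,\tau) = e^{-(x - \tau/2)^2}$.
Transform back: $\phi(x,\tau) = e^{x}u(x,\tau)$.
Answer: $\phi(x, \tau) = e^{x} e^{-(-\tau/2 + x)^2}$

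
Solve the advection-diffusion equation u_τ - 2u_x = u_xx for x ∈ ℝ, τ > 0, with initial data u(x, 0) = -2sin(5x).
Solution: Change to a moving frame: let η = x + 2τ, σ = τ and write u(x,τ) = w(η,σ).
By the chain rule u_τ = w_σ + 2w_η, u_x = w_η, u_xx = w_ηη.
Then u_τ - 2u_x = w_σ: the advection term cancels and the PDE becomes the heat equation w_σ = w_ηη on η ∈ ℝ.
Initial data: w(η,0) = u(η,0) = -2sin(5η).
On η ∈ ℝ each mode satisfies (sin(nη))″ = -n² sin(nη), so exp(-n²σ) sin(nη) solves the heat equation; by superposition w(η,σ) = Σ c_n exp(-n²σ) sin(nη).
Reading off the coefficients: c_5=-2, so w(η,σ) = -2exp(-25σ)sin(5η).
Substituting back η = x + 2τ, σ = τ: u(x,τ) = w(x + 2τ, τ).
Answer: u(x, τ) = -2exp(-25τ)sin(5x + 10τ)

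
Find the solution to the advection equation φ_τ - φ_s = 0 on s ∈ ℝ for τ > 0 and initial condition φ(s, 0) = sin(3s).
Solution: By method of characteristics (waves move left with speed 1):
Along characteristics s + τ = const, φ is constant, so φ(s,τ) = f(s + τ) with f = φ(·, 0).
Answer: φ(s, τ) = sin(3s + 3τ)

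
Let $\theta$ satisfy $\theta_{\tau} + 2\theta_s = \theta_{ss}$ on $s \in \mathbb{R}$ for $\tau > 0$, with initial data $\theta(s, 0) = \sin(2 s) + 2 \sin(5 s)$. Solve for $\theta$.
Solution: Moving frame: $\eta = s - 2\tau$, $\sigma = \tau$, $\theta = u(\eta,\sigma)$, so $\theta_{\tau} = u_{\sigma} - 2u_{\eta}$ and $\theta_{ss} = u_{\eta\eta}$.
Hence $\theta_{\tau} + 2\theta_s = u_{\sigma}$ and the PDE becomes the heat equation $u_{\sigma} = u_{\eta\eta}$ on $\eta \in \mathbb{R}$.
Initial data: $u(\eta,0) = \theta(\eta,0) = \sin(2 \eta) + 2 \sin(5 \eta)$. Each mode $\sin(n\eta)$ decays as $e^{-n^2\sigma}$ on $\mathbb{R}$, so $u(\eta,\sigma) = \sum c_n e^{-n^2\sigma} \sin(n\eta)$ with $c_2=1, c_5=2$: $u(\eta,\sigma) = e^{-4 \sigma} \sin(2 \eta) + 2 e^{-25 \sigma} \sin(5 \eta)$.
Substituting back: $\theta(s,\tau) = u(s - 2\tau, \tau)$.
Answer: $\theta(s, \tau) = - e^{-4 \tau} \sin(4 \tau - 2 s) - 2 e^{-25 \tau} \sin(10 \tau - 5 s)$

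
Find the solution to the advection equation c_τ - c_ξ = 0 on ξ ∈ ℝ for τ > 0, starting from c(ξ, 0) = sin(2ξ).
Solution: By method of characteristics (waves move left with speed 1):
Along characteristics ξ + τ = const, c is constant, so c(ξ,τ) = f(ξ + τ) with f = c(·, 0).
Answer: c(ξ, τ) = sin(2ξ + 2τ)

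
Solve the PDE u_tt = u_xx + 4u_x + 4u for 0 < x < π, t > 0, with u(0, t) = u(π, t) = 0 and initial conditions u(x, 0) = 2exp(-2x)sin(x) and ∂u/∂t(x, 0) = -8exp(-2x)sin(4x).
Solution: Substitute u = exp(-2x)w.
Then u_x = exp(-2x)(w_x - 2w), u_xx = exp(-2x)(w_xx - 4w_x + 4w), u_tt = exp(-2x)w_tt; substituting and dividing by exp(-2x), the lower-order terms cancel: w_tt = w_xx (standard wave equation).
Data for w: w(x,0) = exp(2x)u(x,0) = 2sin(x); w_t(x,0) = exp(2x)u_t(x,0) = -8sin(4x). The boundary conditions carry over: w(0,t) = w(π,t) = 0.
Separating variables: w = Σ [A_n cos(ω_n t) + B_n sin(ω_n t)] sin(nx), ω_n = n. From ICs (B_n = velocity coefficient / ω_n): A_1=2, B_4=-2.
So w(x,t) = -2sin(4t)sin(4x) + 2sin(x)cos(t), and u(x,t) = exp(-2x)w(x,t).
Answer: u(x, t) = -2exp(-2x)sin(4t)sin(4x) + 2exp(-2x)sin(x)cos(t)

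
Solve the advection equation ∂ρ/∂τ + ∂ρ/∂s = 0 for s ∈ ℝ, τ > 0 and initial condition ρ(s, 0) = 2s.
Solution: By method of characteristics (waves move right with speed 1):
Along characteristics s - τ = const, ρ is constant, so ρ(s,τ) = f(s - τ) with f = ρ(·, 0).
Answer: ρ(s, τ) = 2s - 2τ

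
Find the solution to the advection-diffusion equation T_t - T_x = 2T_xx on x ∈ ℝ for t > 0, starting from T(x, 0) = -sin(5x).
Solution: Moving frame: η = x + t, σ = t, T = u(η,σ), so T_t = u_σ + u_η and T_xx = u_ηη.
Hence T_t - T_x = u_σ and the PDE becomes the heat equation u_σ = 2u_ηη on η ∈ ℝ.
Initial data: u(η,0) = T(η,0) = -sin(5η). Each mode sin(nη) decays as exp(-2n²σ) on ℝ, so u(η,σ) = Σ c_n exp(-2n²σ) sin(nη) with c_5=-1: u(η,σ) = -exp(-50σ)sin(5η).
Substituting back: T(x,t) = u(x + t, t).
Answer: T(x, t) = -exp(-50t)sin(5t + 5x)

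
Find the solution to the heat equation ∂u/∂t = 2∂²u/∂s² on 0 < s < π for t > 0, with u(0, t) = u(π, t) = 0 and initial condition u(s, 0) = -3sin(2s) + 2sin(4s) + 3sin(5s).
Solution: Separating variables: u = Σ c_n exp(-2n²t) sin(ns). From u(s,0) = -3sin(2s) + 2sin(4s) + 3sin(5s): c_2=-3, c_4=2, c_5=3.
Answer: u(s, t) = -3exp(-8t)sin(2s) + 2exp(-32t)sin(4s) + 3exp(-50t)sin(5s)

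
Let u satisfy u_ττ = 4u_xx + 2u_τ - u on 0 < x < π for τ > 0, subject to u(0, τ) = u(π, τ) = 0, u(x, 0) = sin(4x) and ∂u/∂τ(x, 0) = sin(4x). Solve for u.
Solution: Substitute u = exp(τ)w.
Then u_τ = exp(τ)(w_τ + w), u_ττ = exp(τ)(w_ττ + 2w_τ + w), u_xx = exp(τ)w_xx; substituting and dividing by exp(τ), the lower-order terms cancel: w_ττ = 4w_xx (standard wave equation).
Data for w: w(x,0) = u(x,0) = sin(4x); w_τ(x,0) = u_τ(x,0) - u(x,0) = 0. The boundary conditions carry over: w(0,τ) = w(π,τ) = 0.
Separating variables: w = Σ [A_n cos(ω_n τ) + B_n sin(ω_n τ)] sin(nx), ω_n = 2n. From ICs: A_4=1.
So w(x,τ) = sin(4x)cos(8τ), and u(x,τ) = exp(τ)w(x,τ).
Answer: u(x, τ) = exp(τ)sin(4x)cos(8τ)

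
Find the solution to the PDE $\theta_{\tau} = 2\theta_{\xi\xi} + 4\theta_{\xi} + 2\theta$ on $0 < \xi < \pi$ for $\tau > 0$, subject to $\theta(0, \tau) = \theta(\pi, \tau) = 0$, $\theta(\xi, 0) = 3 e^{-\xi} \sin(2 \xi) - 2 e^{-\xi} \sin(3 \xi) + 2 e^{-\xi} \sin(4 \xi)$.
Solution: Substitute $\theta = e^{-\xi}u$, i.e. $u = e^{\xi}\theta$.
By the product rule, $\theta_{\xi} = e^{-\xi}(u_{\xi} - u)$, $\theta_{\xi\xi} = e^{-\xi}(u_{\xi\xi} - 2u_{\xi} + u)$, $\theta_{\tau} = e^{-\xi}u_{\tau}$.
Substituting into the PDE and dividing by $e^{-\xi}$: $u_{\tau} = 2(u_{\xi\xi} - 2u_{\xi} + u) + 4(u_{\xi} - u) + 2u$.
The lower-order terms cancel, leaving the standard heat equation $u_{\tau} = 2u_{\xi\xi}$.
Initial data for $u$: $u(\xi,0) = e^{\xi}\theta(\xi,0) = 3 \sin(2 \xi) - 2 \sin(3 \xi) + 2 \sin(4 \xi)$. The boundary conditions carry over: $u(0,\tau) = u(\pi,\tau) = 0$.
Solve for $u$:
  Using separation of variables $u = X(\xi)G(\tau)$:
  Eigenfunctions: $\sin(n\xi)$, $n = 1, 2, 3, \ldots$
  General solution: $u(\xi, \tau) = \sum c_n \sin(n\xi) e^{-2n^2 \tau}$
  Matching $u(\xi,0) = 3 \sin(2 \xi) - 2 \sin(3 \xi) + 2 \sin(4 \xi)$ term by term: $c_2=3, c_3=-2, c_4=2$.
Hence $u(\xi,\tau) = 3 e^{-8 \tau} \sin(2 \xi) - 2 e^{-18 \tau} \sin(3 \xi) + 2 e^{-32 \tau} \sin(4 \xi)$.
Transform back: $\theta(\xi,\tau) = e^{-\xi}u(\xi,\tau)$.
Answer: $\theta(\xi, \tau) = 3 e^{-8 \tau} e^{-\xi} \sin(2 \xi) - 2 e^{-18 \tau} e^{-\xi} \sin(3 \xi) + 2 e^{-32 \tau} e^{-\xi} \sin(4 \xi)$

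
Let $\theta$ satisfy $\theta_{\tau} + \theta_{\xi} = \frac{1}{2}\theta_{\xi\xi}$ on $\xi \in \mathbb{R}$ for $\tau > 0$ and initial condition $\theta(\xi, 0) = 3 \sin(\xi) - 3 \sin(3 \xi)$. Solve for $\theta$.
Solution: Change to a moving frame: let $\eta = \xi - \tau$, $\sigma = \tau$ and write $\theta(\xi,\tau) = u(\eta,\sigma)$.
By the chain rule $\theta_{\tau} = u_{\sigma} - u_{\eta}$, $\theta_{\xi} = u_{\eta}$, $\theta_{\xi\xi} = u_{\eta\eta}$.
Then $\theta_{\tau} + \theta_{\xi} = u_{\sigma}$: the advection term cancels and the PDE becomes the heat equation $u_{\sigma} = \frac{1}{2}u_{\eta\eta}$ on $\eta \in \mathbb{R}$.
Initial data: $u(\eta,0) = \theta(\eta,0) = 3 \sin(\eta) - 3 \sin(3 \eta)$.
On $\eta \in \mathbb{R}$ each mode satisfies $(\sin(n\eta))'' = -n^2 \sin(n\eta)$, so $e^{-n^2\sigma/2} \sin(n\eta)$ solves the heat equation; by superposition $u(\eta,\sigma) = \sum c_n e^{-n^2\sigma/2} \sin(n\eta)$.
Reading off the coefficients: $c_1=3, c_3=-3$, so $u(\eta,\sigma) = 3 e^{-\sigma/2} \sin(\eta) - 3 e^{-9 \sigma/2} \sin(3 \eta)$.
Substituting back $\eta = \xi - \tau$, $\sigma = \tau$: $\theta(\xi,\tau) = u(\xi - \tau, \tau)$.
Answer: $\theta(\xi, \tau) = -3 e^{-\tau/2} \sin(\tau - \xi) + 3 e^{-9 \tau/2} \sin(3 \tau - 3 \xi)$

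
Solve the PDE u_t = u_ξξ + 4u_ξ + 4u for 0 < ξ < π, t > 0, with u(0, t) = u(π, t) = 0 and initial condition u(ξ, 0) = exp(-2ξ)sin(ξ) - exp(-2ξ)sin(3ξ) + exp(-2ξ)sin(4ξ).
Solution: Substitute u = exp(-2ξ)w, i.e. w = exp(2ξ)u.
By the product rule, u_ξ = exp(-2ξ)(w_ξ - 2w), u_ξξ = exp(-2ξ)(w_ξξ - 4w_ξ + 4w), u_t = exp(-2ξ)w_t.
Substituting into the PDE and dividing by exp(-2ξ): w_t = (w_ξξ - 4w_ξ + 4w) + 4(w_ξ - 2w) + 4w.
The lower-order terms cancel, leaving the standard heat equation w_t = w_ξξ.
Initial data for w: w(ξ,0) = exp(2ξ)u(ξ,0) = sin(ξ) - sin(3ξ) + sin(4ξ). The boundary conditions carry over: w(0,t) = w(π,t) = 0.
Solve for w:
  Using separation of variables w = X(ξ)T(t):
  Eigenfunctions: sin(nξ), n = 1, 2, 3, ...
  General solution: w(ξ, t) = Σ c_n sin(nξ) exp(-n² t)
  Matching w(ξ,0) = sin(ξ) - sin(3ξ) + sin(4ξ) term by term: c_1=1, c_3=-1, c_4=1.
Hence w(ξ,t) = exp(-t)sin(ξ) - exp(-9t)sin(3ξ) + exp(-16t)sin(4ξ).
Transform back: u(ξ,t) = exp(-2ξ)w(ξ,t).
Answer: u(ξ, t) = exp(-t)exp(-2ξ)sin(ξ) - exp(-9t)exp(-2ξ)sin(3ξ) + exp(-16t)exp(-2ξ)sin(4ξ)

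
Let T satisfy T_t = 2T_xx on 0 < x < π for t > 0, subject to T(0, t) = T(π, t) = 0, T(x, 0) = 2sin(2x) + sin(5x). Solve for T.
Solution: Using separation of variables T = X(x)G(t):
Eigenfunctions: sin(nx), n = 1, 2, 3, ...
General solution: T(x, t) = Σ c_n sin(nx) exp(-2n² t)
Matching T(x,0) = 2sin(2x) + sin(5x) term by term: c_2=2, c_5=1.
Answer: T(x, t) = 2exp(-8t)sin(2x) + exp(-50t)sin(5x)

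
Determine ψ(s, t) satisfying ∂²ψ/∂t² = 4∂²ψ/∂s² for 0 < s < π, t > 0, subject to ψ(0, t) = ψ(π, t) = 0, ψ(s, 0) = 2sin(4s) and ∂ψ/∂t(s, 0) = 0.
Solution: Separating variables: ψ = Σ [A_n cos(ω_n t) + B_n sin(ω_n t)] sin(ns), ω_n = 2n. From ICs: A_4=2.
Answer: ψ(s, t) = 2sin(4s)cos(8t)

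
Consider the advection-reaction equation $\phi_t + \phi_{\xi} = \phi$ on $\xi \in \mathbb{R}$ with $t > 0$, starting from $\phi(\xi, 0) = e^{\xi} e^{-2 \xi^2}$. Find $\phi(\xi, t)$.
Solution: Substitute $\phi = e^{\xi}u$.
Then $\phi_{\xi} = e^{\xi}(u_{\xi} + u)$, $\phi_t = e^{\xi}u_t$; substituting and dividing by $e^{\xi}$, the lower-order terms cancel: $u_t + u_{\xi} = 0$ (standard advection equation).
Data for $u$: $u(\xi,0) = e^{-\xi}\phi(\xi,0) = e^{-2 \xi^2}$.
By characteristics ($d\xi/dt = 1$), $u(\xi,t) = f(\xi - t)$ with $f = u( \cdot , 0)$.
So $u(\xi,t) = e^{-2 (-t + \xi)^2}$, and $\phi(\xi,t) = e^{\xi}u(\xi,t)$.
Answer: $\phi(\xi, t) = e^{\xi} e^{-2 (\xi - t)^2}$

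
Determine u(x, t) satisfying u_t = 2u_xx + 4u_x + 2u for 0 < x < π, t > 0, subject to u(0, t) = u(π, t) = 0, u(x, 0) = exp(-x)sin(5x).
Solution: Substitute u = exp(-x)w, i.e. w = exp(x)u.
By the product rule, u_x = exp(-x)(w_x - w), u_xx = exp(-x)(w_xx - 2w_x + w), u_t = exp(-x)w_t.
Substituting into the PDE and dividing by exp(-x): w_t = 2(w_xx - 2w_x + w) + 4(w_x - w) + 2w.
The lower-order terms cancel, leaving the standard heat equation w_t = 2w_xx.
Initial data for w: w(x,0) = exp(x)u(x,0) = sin(5x). The boundary conditions carry over: w(0,t) = w(π,t) = 0.
Solve for w:
  Using separation of variables w = X(x)T(t):
  Eigenfunctions: sin(nx), n = 1, 2, 3, ...
  General solution: w(x, t) = Σ c_n sin(nx) exp(-2n² t)
  Matching w(x,0) = sin(5x) term by term: c_5=1.
Hence w(x,t) = exp(-50t)sin(5x).
Transform back: u(x,t) = exp(-x)w(x,t).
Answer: u(x, t) = exp(-50t)exp(-x)sin(5x)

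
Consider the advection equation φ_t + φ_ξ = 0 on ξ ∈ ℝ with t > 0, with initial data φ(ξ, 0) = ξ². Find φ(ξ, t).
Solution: By method of characteristics (waves move right with speed 1):
Along characteristics ξ - t = const, φ is constant, so φ(ξ,t) = f(ξ - t) with f = φ(·, 0).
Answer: φ(ξ, t) = t² - 2tξ + ξ²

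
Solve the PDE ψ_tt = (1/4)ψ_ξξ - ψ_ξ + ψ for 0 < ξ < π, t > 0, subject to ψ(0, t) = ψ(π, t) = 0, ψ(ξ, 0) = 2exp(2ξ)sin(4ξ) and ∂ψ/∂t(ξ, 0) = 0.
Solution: Substitute ψ = exp(2ξ)u, i.e. u = exp(-2ξ)ψ.
By the product rule, ψ_ξ = exp(2ξ)(u_ξ + 2u), ψ_ξξ = exp(2ξ)(u_ξξ + 4u_ξ + 4u), ψ_tt = exp(2ξ)u_tt.
Substituting into the PDE and dividing by exp(2ξ): u_tt = (1/4)(u_ξξ + 4u_ξ + 4u) - (u_ξ + 2u) + u.
The lower-order terms cancel, leaving the standard wave equation u_tt = (1/4)u_ξξ.
Initial data for u: u(ξ,0) = exp(-2ξ)ψ(ξ,0) = 2sin(4ξ); u_t(ξ,0) = exp(-2ξ)ψ_t(ξ,0) = 0. The boundary conditions carry over: u(0,t) = u(π,t) = 0.
Solve for u:
  Using separation of variables u = X(ξ)T(t):
  Eigenfunctions: sin(nξ), n = 1, 2, 3, ...
  General solution: u(ξ, t) = Σ [A_n cos(n t/2) + B_n sin(n t/2)] sin(nξ)
  From u(ξ,0) = 2sin(4ξ): A_4=2. From u_t(ξ,0) = 0: all B_n = 0.
Hence u(ξ,t) = 2sin(4ξ)cos(2t).
Transform back: ψ(ξ,t) = exp(2ξ)u(ξ,t).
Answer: ψ(ξ, t) = 2exp(2ξ)sin(4ξ)cos(2t)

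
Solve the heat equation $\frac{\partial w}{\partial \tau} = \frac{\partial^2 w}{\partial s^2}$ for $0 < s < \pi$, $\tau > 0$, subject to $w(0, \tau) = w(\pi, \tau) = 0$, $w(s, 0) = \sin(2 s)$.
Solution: Separating variables: $w = \sum c_n e^{-n^2\tau} \sin(ns)$. From $w(s,0) = \sin(2 s)$: $c_2=1$.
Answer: $w(s, \tau) = e^{-4 \tau} \sin(2 s)$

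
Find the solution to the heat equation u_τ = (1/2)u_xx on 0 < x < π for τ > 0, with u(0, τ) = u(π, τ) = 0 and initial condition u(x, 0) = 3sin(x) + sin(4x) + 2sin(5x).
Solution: Separating variables: u = Σ c_n exp(-n²τ/2) sin(nx). From u(x,0) = 3sin(x) + sin(4x) + 2sin(5x): c_1=3, c_4=1, c_5=2.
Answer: u(x, τ) = exp(-8τ)sin(4x) + 3exp(-τ/2)sin(x) + 2exp(-25τ/2)sin(5x)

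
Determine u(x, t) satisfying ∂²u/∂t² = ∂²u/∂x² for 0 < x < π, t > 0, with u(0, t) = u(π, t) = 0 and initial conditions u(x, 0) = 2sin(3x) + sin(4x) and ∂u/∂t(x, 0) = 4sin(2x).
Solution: Using separation of variables u = X(x)T(t):
Eigenfunctions: sin(nx), n = 1, 2, 3, ...
General solution: u(x, t) = Σ [A_n cos(n t) + B_n sin(n t)] sin(nx)
From u(x,0) = 2sin(3x) + sin(4x): A_3=2, A_4=1. From u_t(x,0) = 4sin(2x), using u_t(x,0) = Σ ω_n B_n sin(nx) with ω_n = n: B_2 = 4/2 = 2.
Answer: u(x, t) = 2sin(2t)sin(2x) + 2sin(3x)cos(3t) + sin(4x)cos(4t)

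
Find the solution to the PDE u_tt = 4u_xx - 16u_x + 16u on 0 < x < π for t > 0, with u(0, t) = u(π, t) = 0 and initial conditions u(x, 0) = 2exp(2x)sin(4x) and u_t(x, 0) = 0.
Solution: Substitute u = exp(2x)w.
Then u_x = exp(2x)(w_x + 2w), u_xx = exp(2x)(w_xx + 4w_x + 4w), u_tt = exp(2x)w_tt; substituting and dividing by exp(2x), the lower-order terms cancel: w_tt = 4w_xx (standard wave equation).
Data for w: w(x,0) = exp(-2x)u(x,0) = 2sin(4x); w_t(x,0) = exp(-2x)u_t(x,0) = 0. The boundary conditions carry over: w(0,t) = w(π,t) = 0.
Separating variables: w = Σ [A_n cos(ω_n t) + B_n sin(ω_n t)] sin(nx), ω_n = 2n. From ICs: A_4=2.
So w(x,t) = 2sin(4x)cos(8t), and u(x,t) = exp(2x)w(x,t).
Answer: u(x, t) = 2exp(2x)sin(4x)cos(8t)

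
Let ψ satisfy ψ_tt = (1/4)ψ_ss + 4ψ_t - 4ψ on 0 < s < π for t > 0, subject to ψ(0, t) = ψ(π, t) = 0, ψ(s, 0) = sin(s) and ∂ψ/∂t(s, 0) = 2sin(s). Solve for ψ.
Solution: Substitute ψ = exp(2t)u.
Then ψ_t = exp(2t)(u_t + 2u), ψ_tt = exp(2t)(u_tt + 4u_t + 4u), ψ_ss = exp(2t)u_ss; substituting and dividing by exp(2t), the lower-order terms cancel: u_tt = (1/4)u_ss (standard wave equation).
Data for u: u(s,0) = ψ(s,0) = sin(s); u_t(s,0) = ψ_t(s,0) - 2ψ(s,0) = 0. The boundary conditions carry over: u(0,t) = u(π,t) = 0.
Separating variables: u = Σ [A_n cos(ω_n t) + B_n sin(ω_n t)] sin(ns), ω_n = n/2. From ICs: A_1=1.
So u(s,t) = sin(s)cos(t/2), and ψ(s,t) = exp(2t)u(s,t).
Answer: ψ(s, t) = exp(2t)sin(s)cos(t/2)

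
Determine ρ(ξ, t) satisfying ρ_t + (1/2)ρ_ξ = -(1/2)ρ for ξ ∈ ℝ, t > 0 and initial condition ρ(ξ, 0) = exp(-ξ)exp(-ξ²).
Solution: Substitute ρ = exp(-ξ)u.
Then ρ_ξ = exp(-ξ)(u_ξ - u), ρ_t = exp(-ξ)u_t; substituting and dividing by exp(-ξ), the lower-order terms cancel: u_t + (1/2)u_ξ = 0 (standard advection equation).
Data for u: u(ξ,0) = exp(ξ)ρ(ξ,0) = exp(-ξ²).
By characteristics (dξ/dt = 1/2), u(ξ,t) = f(ξ - (1/2)t) with f = u(·, 0).
So u(ξ,t) = exp(-(-t/2 + ξ)²), and ρ(ξ,t) = exp(-ξ)u(ξ,t).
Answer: ρ(ξ, t) = exp(-ξ)exp(-(-t/2 + ξ)²)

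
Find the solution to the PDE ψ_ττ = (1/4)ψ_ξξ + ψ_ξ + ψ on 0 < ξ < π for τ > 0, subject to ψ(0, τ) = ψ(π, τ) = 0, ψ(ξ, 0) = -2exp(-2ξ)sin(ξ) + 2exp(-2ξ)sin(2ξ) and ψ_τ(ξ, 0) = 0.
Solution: Substitute ψ = exp(-2ξ)u, i.e. u = exp(2ξ)ψ.
By the product rule, ψ_ξ = exp(-2ξ)(u_ξ - 2u), ψ_ξξ = exp(-2ξ)(u_ξξ - 4u_ξ + 4u), ψ_ττ = exp(-2ξ)u_ττ.
Substituting into the PDE and dividing by exp(-2ξ): u_ττ = (1/4)(u_ξξ - 4u_ξ + 4u) + (u_ξ - 2u) + u.
The lower-order terms cancel, leaving the standard wave equation u_ττ = (1/4)u_ξξ.
Initial data for u: u(ξ,0) = exp(2ξ)ψ(ξ,0) = -2sin(ξ) + 2sin(2ξ); u_τ(ξ,0) = exp(2ξ)ψ_τ(ξ,0) = 0. The boundary conditions carry over: u(0,τ) = u(π,τ) = 0.
Solve for u:
  Using separation of variables u = X(ξ)T(τ):
  Eigenfunctions: sin(nξ), n = 1, 2, 3, ...
  General solution: u(ξ, τ) = Σ [A_n cos(n τ/2) + B_n sin(n τ/2)] sin(nξ)
  From u(ξ,0) = -2sin(ξ) + 2sin(2ξ): A_1=-2, A_2=2. From u_τ(ξ,0) = 0: all B_n = 0.
Hence u(ξ,τ) = -2sin(ξ)cos(τ/2) + 2sin(2ξ)cos(τ).
Transform back: ψ(ξ,τ) = exp(-2ξ)u(ξ,τ).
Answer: ψ(ξ, τ) = -2exp(-2ξ)sin(ξ)cos(τ/2) + 2exp(-2ξ)sin(2ξ)cos(τ)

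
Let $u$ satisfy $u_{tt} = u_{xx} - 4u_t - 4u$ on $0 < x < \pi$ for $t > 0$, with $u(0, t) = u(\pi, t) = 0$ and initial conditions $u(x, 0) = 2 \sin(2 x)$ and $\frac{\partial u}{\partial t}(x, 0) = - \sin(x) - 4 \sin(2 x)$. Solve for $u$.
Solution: Substitute $u = e^{-2t}w$.
Then $u_t = e^{-2t}(w_t - 2w)$, $u_{tt} = e^{-2t}(w_{tt} - 4w_t + 4w)$, $u_{xx} = e^{-2t}w_{xx}$; substituting and dividing by $e^{-2t}$, the lower-order terms cancel: $w_{tt} = w_{xx}$ (standard wave equation).
Data for $w$: $w(x,0) = u(x,0) = 2 \sin(2 x)$; $w_t(x,0) = u_t(x,0) + 2u(x,0) = - \sin(x)$. The boundary conditions carry over: $w(0,t) = w(\pi,t) = 0$.
Separating variables: $w = \sum [A_n \cos(\omega_n t) + B_n \sin(\omega_n t)] \sin(nx)$, $\omega_n = n$. From ICs ($B_n$ = velocity coefficient / $\omega_n$): $A_2=2, B_1=-1$.
So $w(x,t) = - \sin(t) \sin(x) + 2 \sin(2 x) \cos(2 t)$, and $u(x,t) = e^{-2t}w(x,t)$.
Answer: $u(x, t) = - e^{-2 t} \sin(t) \sin(x) + 2 e^{-2 t} \sin(2 x) \cos(2 t)$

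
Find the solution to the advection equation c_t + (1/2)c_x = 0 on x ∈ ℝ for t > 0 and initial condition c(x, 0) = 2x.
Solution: By characteristics (dx/dt = 1/2), c(x,t) = f(x - (1/2)t) with f = c(·, 0).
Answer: c(x, t) = -t + 2x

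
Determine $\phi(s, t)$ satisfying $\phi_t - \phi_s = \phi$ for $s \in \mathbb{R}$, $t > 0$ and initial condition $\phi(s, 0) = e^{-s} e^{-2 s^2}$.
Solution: Substitute $\phi = e^{-s}u$.
Then $\phi_s = e^{-s}(u_s - u)$, $\phi_t = e^{-s}u_t$; substituting and dividing by $e^{-s}$, the lower-order terms cancel: $u_t - u_s = 0$ (standard advection equation).
Data for $u$: $u(s,0) = e^{s}\phi(s,0) = e^{-2 s^2}$.
By characteristics ($ds/dt = -1$), $u(s,t) = f(s + t)$ with $f = u( \cdot , 0)$.
So $u(s,t) = e^{-2 (s + t)^2}$, and $\phi(s,t) = e^{-s}u(s,t)$.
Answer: $\phi(s, t) = e^{-s} e^{-2 (s + t)^2}$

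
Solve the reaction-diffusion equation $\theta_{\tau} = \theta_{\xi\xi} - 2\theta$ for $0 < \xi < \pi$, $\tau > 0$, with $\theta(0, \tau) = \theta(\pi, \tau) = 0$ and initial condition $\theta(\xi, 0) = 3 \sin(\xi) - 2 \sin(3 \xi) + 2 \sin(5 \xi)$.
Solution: Substitute $\theta = e^{-2\tau}u$.
Then $\theta_{\tau} = e^{-2\tau}(u_{\tau} - 2u)$, $\theta_{\xi\xi} = e^{-2\tau}u_{\xi\xi}$; substituting and dividing by $e^{-2\tau}$, the lower-order terms cancel: $u_{\tau} = u_{\xi\xi}$ (standard heat equation).
Data for $u$: $u(\xi,0) = \theta(\xi,0) = 3 \sin(\xi) - 2 \sin(3 \xi) + 2 \sin(5 \xi)$. The boundary conditions carry over: $u(0,\tau) = u(\pi,\tau) = 0$.
Separating variables: $u = \sum c_n e^{-n^2\tau} \sin(n\xi)$. From $u(\xi,0) = 3 \sin(\xi) - 2 \sin(3 \xi) + 2 \sin(5 \xi)$: $c_1=3, c_3=-2, c_5=2$.
So $u(\xi,\tau) = 3 e^{-\tau} \sin(\xi) - 2 e^{-9 \tau} \sin(3 \xi) + 2 e^{-25 \tau} \sin(5 \xi)$, and $\theta(\xi,\tau) = e^{-2\tau}u(\xi,\tau)$.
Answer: $\theta(\xi, \tau) = 3 e^{-3 \tau} \sin(\xi) - 2 e^{-11 \tau} \sin(3 \xi) + 2 e^{-27 \tau} \sin(5 \xi)$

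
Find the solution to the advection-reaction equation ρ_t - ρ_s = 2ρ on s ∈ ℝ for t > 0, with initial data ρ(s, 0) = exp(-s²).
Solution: Substitute ρ = exp(2t)u, i.e. u = exp(-2t)ρ.
By the product rule, ρ_t = exp(2t)(u_t + 2u), ρ_s = exp(2t)u_s.
Substituting into the PDE and dividing by exp(2t): u_t + 2u - u_s = 2u.
The lower-order terms cancel, leaving the standard advection equation u_t - u_s = 0.
Initial data for u: u(s,0) = ρ(s,0) = exp(-s²).
Solve for u:
  By method of characteristics (waves move left with speed 1):
  Along characteristics s + t = const, u is constant, so u(s,t) = f(s + t) with f = u(·, 0).
Hence u(s,t) = exp(-(s + t)²).
Transform back: ρ(s,t) = exp(2t)u(s,t).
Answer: ρ(s, t) = exp(2t)exp(-(s + t)²)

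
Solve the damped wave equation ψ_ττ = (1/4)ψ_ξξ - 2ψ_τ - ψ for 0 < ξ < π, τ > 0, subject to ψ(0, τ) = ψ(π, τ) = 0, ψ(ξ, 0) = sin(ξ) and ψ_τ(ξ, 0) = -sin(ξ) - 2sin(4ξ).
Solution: Substitute ψ = exp(-τ)u, i.e. u = exp(τ)ψ.
By the product rule, ψ_τ = exp(-τ)(u_τ - u), ψ_ττ = exp(-τ)(u_ττ - 2u_τ + u), ψ_ξξ = exp(-τ)u_ξξ.
Substituting into the PDE and dividing by exp(-τ): u_ττ - 2u_τ + u = (1/4)u_ξξ - 2(u_τ - u) - u.
The lower-order terms cancel, leaving the standard wave equation u_ττ = (1/4)u_ξξ.
Initial data for u: u(ξ,0) = ψ(ξ,0) = sin(ξ); u_τ(ξ,0) = ψ_τ(ξ,0) + ψ(ξ,0) = -2sin(4ξ). The boundary conditions carry over: u(0,τ) = u(π,τ) = 0.
Solve for u:
  Using separation of variables u = X(ξ)T(τ):
  Eigenfunctions: sin(nξ), n = 1, 2, 3, ...
  General solution: u(ξ, τ) = Σ [A_n cos(n τ/2) + B_n sin(n τ/2)] sin(nξ)
  From u(ξ,0) = sin(ξ): A_1=1. From u_τ(ξ,0) = -2sin(4ξ), using u_τ(ξ,0) = Σ ω_n B_n sin(nξ) with ω_n = n/2: B_4 = (-2)/2 = -1.
Hence u(ξ,τ) = sin(ξ)cos(τ/2) - sin(4ξ)sin(2τ).
Transform back: ψ(ξ,τ) = exp(-τ)u(ξ,τ).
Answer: ψ(ξ, τ) = exp(-τ)sin(ξ)cos(τ/2) - exp(-τ)sin(4ξ)sin(2τ)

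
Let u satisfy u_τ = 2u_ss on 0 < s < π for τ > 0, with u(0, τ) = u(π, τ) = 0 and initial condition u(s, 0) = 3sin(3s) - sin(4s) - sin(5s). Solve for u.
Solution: Separating variables: u = Σ c_n exp(-2n²τ) sin(ns). From u(s,0) = 3sin(3s) - sin(4s) - sin(5s): c_3=3, c_4=-1, c_5=-1.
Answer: u(s, τ) = 3exp(-18τ)sin(3s) - exp(-32τ)sin(4s) - exp(-50τ)sin(5s)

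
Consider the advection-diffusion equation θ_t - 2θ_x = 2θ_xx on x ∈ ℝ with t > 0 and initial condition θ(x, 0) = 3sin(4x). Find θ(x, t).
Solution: Change to a moving frame: let η = x + 2t, σ = t and write θ(x,t) = u(η,σ).
By the chain rule θ_t = u_σ + 2u_η, θ_x = u_η, θ_xx = u_ηη.
Then θ_t - 2θ_x = u_σ: the advection term cancels and the PDE becomes the heat equation u_σ = 2u_ηη on η ∈ ℝ.
Initial data: u(η,0) = θ(η,0) = 3sin(4η).
On η ∈ ℝ each mode satisfies (sin(nη))″ = -n² sin(nη), so exp(-2n²σ) sin(nη) solves the heat equation; by superposition u(η,σ) = Σ c_n exp(-2n²σ) sin(nη).
Reading off the coefficients: c_4=3, so u(η,σ) = 3exp(-32σ)sin(4η).
Substituting back η = x + 2t, σ = t: θ(x,t) = u(x + 2t, t).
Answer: θ(x, t) = 3exp(-32t)sin(8t + 4x)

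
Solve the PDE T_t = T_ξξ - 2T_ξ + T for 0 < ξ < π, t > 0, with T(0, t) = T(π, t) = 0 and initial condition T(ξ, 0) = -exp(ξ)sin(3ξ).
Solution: Substitute T = exp(ξ)u.
Then T_ξ = exp(ξ)(u_ξ + u), T_ξξ = exp(ξ)(u_ξξ + 2u_ξ + u), T_t = exp(ξ)u_t; substituting and dividing by exp(ξ), the lower-order terms cancel: u_t = u_ξξ (standard heat equation).
Data for u: u(ξ,0) = exp(-ξ)T(ξ,0) = -sin(3ξ). The boundary conditions carry over: u(0,t) = u(π,t) = 0.
Separating variables: u = Σ c_n exp(-n²t) sin(nξ). From u(ξ,0) = -sin(3ξ): c_3=-1.
So u(ξ,t) = -exp(-9t)sin(3ξ), and T(ξ,t) = exp(ξ)u(ξ,t).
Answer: T(ξ, t) = -exp(-9t)exp(ξ)sin(3ξ)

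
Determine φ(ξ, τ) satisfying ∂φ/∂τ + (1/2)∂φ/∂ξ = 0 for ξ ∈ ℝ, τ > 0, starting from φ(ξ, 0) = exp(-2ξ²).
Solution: By method of characteristics (waves move right with speed 1/2):
Along characteristics ξ - (1/2)τ = const, φ is constant, so φ(ξ,τ) = f(ξ - (1/2)τ) with f = φ(·, 0).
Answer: φ(ξ, τ) = exp(-2(ξ - τ/2)²)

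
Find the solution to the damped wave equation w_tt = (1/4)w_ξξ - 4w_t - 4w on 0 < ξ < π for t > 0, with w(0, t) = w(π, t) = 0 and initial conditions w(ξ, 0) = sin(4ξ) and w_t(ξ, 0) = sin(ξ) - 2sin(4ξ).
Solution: Substitute w = exp(-2t)u.
Then w_t = exp(-2t)(u_t - 2u), w_tt = exp(-2t)(u_tt - 4u_t + 4u), w_ξξ = exp(-2t)u_ξξ; substituting and dividing by exp(-2t), the lower-order terms cancel: u_tt = (1/4)u_ξξ (standard wave equation).
Data for u: u(ξ,0) = w(ξ,0) = sin(4ξ); u_t(ξ,0) = w_t(ξ,0) + 2w(ξ,0) = sin(ξ). The boundary conditions carry over: u(0,t) = u(π,t) = 0.
Separating variables: u = Σ [A_n cos(ω_n t) + B_n sin(ω_n t)] sin(nξ), ω_n = n/2. From ICs (B_n = velocity coefficient / ω_n): A_4=1, B_1=2.
So u(ξ,t) = 2sin(t/2)sin(ξ) + sin(4ξ)cos(2t), and w(ξ,t) = exp(-2t)u(ξ,t).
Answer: w(ξ, t) = 2exp(-2t)sin(t/2)sin(ξ) + exp(-2t)sin(4ξ)cos(2t)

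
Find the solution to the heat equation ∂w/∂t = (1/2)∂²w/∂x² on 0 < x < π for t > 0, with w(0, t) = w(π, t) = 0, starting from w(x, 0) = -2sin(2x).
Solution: Using separation of variables w = X(x)T(t):
Eigenfunctions: sin(nx), n = 1, 2, 3, ...
General solution: w(x, t) = Σ c_n sin(nx) exp(-n² t/2)
Matching w(x,0) = -2sin(2x) term by term: c_2=-2.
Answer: w(x, t) = -2exp(-2t)sin(2x)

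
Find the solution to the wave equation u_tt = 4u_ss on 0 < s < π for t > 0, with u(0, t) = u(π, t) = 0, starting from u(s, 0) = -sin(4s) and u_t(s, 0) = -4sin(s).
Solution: Using separation of variables u = X(s)T(t):
Eigenfunctions: sin(ns), n = 1, 2, 3, ...
General solution: u(s, t) = Σ [A_n cos(2n t) + B_n sin(2n t)] sin(ns)
From u(s,0) = -sin(4s): A_4=-1. From u_t(s,0) = -4sin(s), using u_t(s,0) = Σ ω_n B_n sin(ns) with ω_n = 2n: B_1 = (-4)/2 = -2.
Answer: u(s, t) = -2sin(s)sin(2t) - sin(4s)cos(8t)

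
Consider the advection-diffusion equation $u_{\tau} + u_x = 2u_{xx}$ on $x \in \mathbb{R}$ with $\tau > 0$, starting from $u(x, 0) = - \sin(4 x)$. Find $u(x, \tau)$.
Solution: Moving frame: $\eta = x - \tau$, $\sigma = \tau$, $u = w(\eta,\sigma)$, so $u_{\tau} = w_{\sigma} - w_{\eta}$ and $u_{xx} = w_{\eta\eta}$.
Hence $u_{\tau} + u_x = w_{\sigma}$ and the PDE becomes the heat equation $w_{\sigma} = 2w_{\eta\eta}$ on $\eta \in \mathbb{R}$.
Initial data: $w(\eta,0) = u(\eta,0) = - \sin(4 \eta)$. Each mode $\sin(n\eta)$ decays as $e^{-2n^2\sigma}$ on $\mathbb{R}$, so $w(\eta,\sigma) = \sum c_n e^{-2n^2\sigma} \sin(n\eta)$ with $c_4=-1$: $w(\eta,\sigma) = - e^{-32 \sigma} \sin(4 \eta)$.
Substituting back: $u(x,\tau) = w(x - \tau, \tau)$.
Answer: $u(x, \tau) = e^{-32 \tau} \sin(4 \tau - 4 x)$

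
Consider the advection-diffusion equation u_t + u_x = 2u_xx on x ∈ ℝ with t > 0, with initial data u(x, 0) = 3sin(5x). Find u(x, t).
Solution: Moving frame: η = x - t, σ = t, u = w(η,σ), so u_t = w_σ - w_η and u_xx = w_ηη.
Hence u_t + u_x = w_σ and the PDE becomes the heat equation w_σ = 2w_ηη on η ∈ ℝ.
Initial data: w(η,0) = u(η,0) = 3sin(5η). Each mode sin(nη) decays as exp(-2n²σ) on ℝ, so w(η,σ) = Σ c_n exp(-2n²σ) sin(nη) with c_5=3: w(η,σ) = 3exp(-50σ)sin(5η).
Substituting back: u(x,t) = w(x - t, t).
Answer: u(x, t) = -3exp(-50t)sin(5t - 5x)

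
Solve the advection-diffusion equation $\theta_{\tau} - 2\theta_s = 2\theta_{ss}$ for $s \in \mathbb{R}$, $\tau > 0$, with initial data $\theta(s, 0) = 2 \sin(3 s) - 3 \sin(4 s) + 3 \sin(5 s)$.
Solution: Change to a moving frame: let $\eta = s + 2\tau$, $\sigma = \tau$ and write $\theta(s,\tau) = u(\eta,\sigma)$.
By the chain rule $\theta_{\tau} = u_{\sigma} + 2u_{\eta}$, $\theta_s = u_{\eta}$, $\theta_{ss} = u_{\eta\eta}$.
Then $\theta_{\tau} - 2\theta_s = u_{\sigma}$: the advection term cancels and the PDE becomes the heat equation $u_{\sigma} = 2u_{\eta\eta}$ on $\eta \in \mathbb{R}$.
Initial data: $u(\eta,0) = \theta(\eta,0) = 2 \sin(3 \eta) - 3 \sin(4 \eta) + 3 \sin(5 \eta)$.
On $\eta \in \mathbb{R}$ each mode satisfies $(\sin(n\eta))'' = -n^2 \sin(n\eta)$, so $e^{-2n^2\sigma} \sin(n\eta)$ solves the heat equation; by superposition $u(\eta,\sigma) = \sum c_n e^{-2n^2\sigma} \sin(n\eta)$.
Reading off the coefficients: $c_3=2, c_4=-3, c_5=3$, so $u(\eta,\sigma) = 2 e^{-18 \sigma} \sin(3 \eta) - 3 e^{-32 \sigma} \sin(4 \eta) + 3 e^{-50 \sigma} \sin(5 \eta)$.
Substituting back $\eta = s + 2\tau$, $\sigma = \tau$: $\theta(s,\tau) = u(s + 2\tau, \tau)$.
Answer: $\theta(s, \tau) = 2 e^{-18 \tau} \sin(6 \tau + 3 s) - 3 e^{-32 \tau} \sin(8 \tau + 4 s) + 3 e^{-50 \tau} \sin(10 \tau + 5 s)$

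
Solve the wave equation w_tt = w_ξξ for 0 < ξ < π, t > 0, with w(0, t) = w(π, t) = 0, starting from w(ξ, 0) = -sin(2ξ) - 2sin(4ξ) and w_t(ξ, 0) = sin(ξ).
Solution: Separating variables: w = Σ [A_n cos(ω_n t) + B_n sin(ω_n t)] sin(nξ), ω_n = n. From ICs (B_n = velocity coefficient / ω_n): A_2=-1, A_4=-2, B_1=1.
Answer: w(ξ, t) = sin(t)sin(ξ) - sin(2ξ)cos(2t) - 2sin(4ξ)cos(4t)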